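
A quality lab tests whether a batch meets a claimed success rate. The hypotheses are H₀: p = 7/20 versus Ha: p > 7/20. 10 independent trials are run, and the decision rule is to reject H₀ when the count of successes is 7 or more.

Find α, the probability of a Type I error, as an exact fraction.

66622158071/2560000000000

α = P(reject H₀ | H₀ true) = P(Y ≥ 7 | p = 7/20), with Y ~ Binomial(10, 7/20).
P(Y ≥ 7) = Σ_{j=7}^{10} C(10,j)·(7/20)^j·(13/20)^{10-j} = 66622158071/2560000000000.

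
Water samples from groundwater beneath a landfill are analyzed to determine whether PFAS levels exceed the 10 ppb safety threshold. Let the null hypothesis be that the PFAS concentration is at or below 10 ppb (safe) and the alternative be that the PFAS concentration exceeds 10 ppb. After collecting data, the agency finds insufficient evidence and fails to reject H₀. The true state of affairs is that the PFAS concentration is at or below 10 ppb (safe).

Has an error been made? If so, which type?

No error (correct decision).

The test retained a true H₀ — the decision matches the true state.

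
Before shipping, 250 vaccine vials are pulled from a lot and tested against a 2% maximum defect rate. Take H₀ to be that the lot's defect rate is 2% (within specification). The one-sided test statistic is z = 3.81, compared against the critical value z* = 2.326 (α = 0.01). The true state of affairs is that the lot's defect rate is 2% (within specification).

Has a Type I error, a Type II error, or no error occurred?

Type I error

Since z = 3.81 > z* = 2.326, H₀ is rejected.
H₀ is true (actually the lot's defect rate is 2% (within specification)).
Rejecting a true H₀ is a Type I error.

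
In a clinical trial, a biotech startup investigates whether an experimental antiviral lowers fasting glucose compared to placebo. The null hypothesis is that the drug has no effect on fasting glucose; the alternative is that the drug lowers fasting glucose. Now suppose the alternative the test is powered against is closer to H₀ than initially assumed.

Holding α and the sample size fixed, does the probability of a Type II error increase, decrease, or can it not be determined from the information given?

It increases.

A smaller departure from H₀ means the test statistic under Ha is distributed closer to where it would be under H₀; rejection becomes less likely.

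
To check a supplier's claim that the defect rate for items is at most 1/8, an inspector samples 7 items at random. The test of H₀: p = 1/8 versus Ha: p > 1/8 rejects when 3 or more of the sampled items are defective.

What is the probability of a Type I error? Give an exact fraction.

97119/2097152

Under H₀, Y ~ Binomial(7, 1/8); the Type I error rate is P(Y ≥ 3).
Computing the lower-tail complement: 1 − 2000033/2097152 = 97119/2097152.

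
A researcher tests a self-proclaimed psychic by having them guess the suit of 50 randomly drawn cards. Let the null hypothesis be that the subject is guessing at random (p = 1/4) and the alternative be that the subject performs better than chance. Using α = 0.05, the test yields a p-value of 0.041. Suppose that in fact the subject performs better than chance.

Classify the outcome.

Since p = 0.041 < α = 0.05, H₀ is rejected.
H₀ is false (actually the subject performs better than chance).
The decision matches the true state — no error.

No error — this is a correct decision.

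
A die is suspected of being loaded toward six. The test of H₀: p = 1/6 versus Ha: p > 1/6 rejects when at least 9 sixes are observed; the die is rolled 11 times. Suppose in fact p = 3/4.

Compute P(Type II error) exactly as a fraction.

2285053/4194304

Under the alternative p = 3/4, S ~ Binomial(11, 3/4); β is the probability the test does not reject, P(S < 9).
Equivalently, β = 1 − P(S ≥ 9) = 2285053/4194304.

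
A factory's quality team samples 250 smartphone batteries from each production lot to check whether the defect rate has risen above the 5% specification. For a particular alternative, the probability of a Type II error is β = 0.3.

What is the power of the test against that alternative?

0.7

Power = 1 − β = 1 − 0.3 = 0.7.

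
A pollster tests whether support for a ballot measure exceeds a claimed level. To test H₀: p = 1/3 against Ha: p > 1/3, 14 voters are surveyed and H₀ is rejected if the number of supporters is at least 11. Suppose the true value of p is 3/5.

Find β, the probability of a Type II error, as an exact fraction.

A Type II error is failing to reject when Ha holds: with p = 3/5, β = P(K ≤ 10).
Equivalently, β = 1 − P(K ≥ 11) = 5344795024/6103515625.

5344795024/6103515625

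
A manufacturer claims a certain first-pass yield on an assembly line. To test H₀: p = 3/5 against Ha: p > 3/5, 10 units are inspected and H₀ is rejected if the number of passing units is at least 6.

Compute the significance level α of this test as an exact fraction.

6182649/9765625

The Type I error probability is α = P(X ≥ 6) computed under H₀, where X ~ Binomial(10, 3/5).
P(X ≥ 6) = Σ_{j=6}^{10} C(10,j)·(3/5)^j·(2/5)^{10-j} = 6182649/9765625.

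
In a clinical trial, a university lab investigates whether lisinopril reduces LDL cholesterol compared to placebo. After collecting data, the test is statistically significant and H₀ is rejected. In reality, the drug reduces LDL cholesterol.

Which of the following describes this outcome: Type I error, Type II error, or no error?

No error — this is a correct decision.

The conventional null hypothesis here is that the drug has no effect on LDL cholesterol.
The test rejected a false H₀ — the decision matches the true state.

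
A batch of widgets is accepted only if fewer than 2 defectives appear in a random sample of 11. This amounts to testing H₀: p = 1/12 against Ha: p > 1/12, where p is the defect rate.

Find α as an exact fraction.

86192514733/371504185344

The significance level is the probability, assuming p = 1/12, of seeing 2 or more defectives in 11 draws.
Via the complement, α = 1 − Σ_{j=0}^{1} C(11,j)(1/12)^j(11/12)^{11-j} = 86192514733/371504185344.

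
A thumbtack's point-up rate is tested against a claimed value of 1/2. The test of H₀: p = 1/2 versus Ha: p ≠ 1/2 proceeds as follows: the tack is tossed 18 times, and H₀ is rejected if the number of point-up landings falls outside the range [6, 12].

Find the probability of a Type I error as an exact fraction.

The significance level is the null-hypothesis probability of the rejection region {≤5} ∪ {≥13}.
The two tails are symmetric, so α = 2·(1 + 18 + 153 + 816 + 3060 + 8568)/2^18 = 25232/262144 = 1577/16384.

1577/16384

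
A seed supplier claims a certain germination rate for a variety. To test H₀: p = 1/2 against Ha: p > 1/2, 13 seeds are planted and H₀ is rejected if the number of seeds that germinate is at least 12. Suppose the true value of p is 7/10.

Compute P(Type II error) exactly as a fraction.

A Type II error is failing to reject when Ha holds: with p = 7/10, β = P(S ≤ 11).
Equivalently, β = 1 − P(S ≥ 12) = 4681650394377/5000000000000.

4681650394377/5000000000000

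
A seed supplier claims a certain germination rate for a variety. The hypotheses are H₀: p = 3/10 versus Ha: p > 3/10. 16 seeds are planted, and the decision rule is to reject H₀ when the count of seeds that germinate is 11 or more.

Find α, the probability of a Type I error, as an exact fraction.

The Type I error probability is α = P(X ≥ 11) computed under H₀, where X ~ Binomial(16, 3/10).
Adding the binomial terms for j = 11 through 16 with p = 3/10 yields 15663201513957/10000000000000000.

15663201513957/10000000000000000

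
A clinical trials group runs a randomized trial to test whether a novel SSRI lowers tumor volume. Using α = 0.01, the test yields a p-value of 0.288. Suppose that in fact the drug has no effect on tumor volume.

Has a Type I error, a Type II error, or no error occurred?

The conventional null hypothesis is that the drug has no effect on tumor volume.
Since p = 0.288 ≥ α = 0.01, H₀ is not rejected.
H₀ is true (actually the drug has no effect on tumor volume).
The decision matches the true state — no error.

No error — this is a correct decision.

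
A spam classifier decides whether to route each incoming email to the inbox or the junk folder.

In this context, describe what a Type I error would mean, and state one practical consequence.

A Type I error would mean concluding that the message is spam when in fact the message is legitimate (not spam). Consequence: a legitimate email — possibly an important one — is hidden in the spam folder.

With the conventional null hypothesis that the message is legitimate (not spam):
A Type I error is rejecting H₀ when H₀ is true.
Here that means sending the message to the spam folder when actually the message is legitimate (not spam).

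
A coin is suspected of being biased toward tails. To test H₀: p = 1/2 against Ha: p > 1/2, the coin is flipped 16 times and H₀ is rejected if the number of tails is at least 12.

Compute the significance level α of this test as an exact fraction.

Under H₀, Y ~ Binomial(16, 1/2), and α = P(Y ≥ 12).
That's C(16,12) + C(16,13) + C(16,14) + C(16,15) + C(16,16) over 2^16, i.e. (1820 + 560 + 120 + 16 + 1)/65536 = 2517/65536.

2517/65536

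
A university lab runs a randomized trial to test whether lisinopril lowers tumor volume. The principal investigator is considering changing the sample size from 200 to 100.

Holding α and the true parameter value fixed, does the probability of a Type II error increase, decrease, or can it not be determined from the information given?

With less data the test statistic is noisier; under Ha, more outcomes land inside the acceptance region.

It increases.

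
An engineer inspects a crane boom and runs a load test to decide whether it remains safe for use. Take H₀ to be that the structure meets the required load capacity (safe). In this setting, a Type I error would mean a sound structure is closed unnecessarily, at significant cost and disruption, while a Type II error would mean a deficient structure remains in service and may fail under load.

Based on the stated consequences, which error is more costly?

Type II error

The Type II consequence (a deficient structure remains in service and may fail under load) is more severe than the Type I consequence (a sound structure is closed unnecessarily, at significant cost and disruption).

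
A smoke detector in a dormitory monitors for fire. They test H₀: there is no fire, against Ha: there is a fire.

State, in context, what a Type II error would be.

A Type II error is failing to reject H₀ when H₀ is false.
Here that means remaining silent when actually there is a fire.

A Type II error would mean concluding that there is no fire (or at least failing to establish that there is a fire) when in fact there is a fire.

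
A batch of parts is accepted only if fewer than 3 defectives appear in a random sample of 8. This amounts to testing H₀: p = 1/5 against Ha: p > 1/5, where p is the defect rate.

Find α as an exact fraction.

α = P(reject H₀ | H₀ true) = P(Y ≥ 3 | p = 1/5), Y ~ Binomial(8, 1/5).
Computing the lower-tail complement: 1 − 311296/390625 = 79329/390625.

79329/390625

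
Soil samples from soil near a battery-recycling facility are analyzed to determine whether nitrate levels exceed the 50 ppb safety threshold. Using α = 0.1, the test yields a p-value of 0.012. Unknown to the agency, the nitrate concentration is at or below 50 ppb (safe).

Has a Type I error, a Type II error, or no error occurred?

Type I error

The conventional null hypothesis is that the nitrate concentration is at or below 50 ppb (safe).
Since p = 0.012 < α = 0.1, H₀ is rejected.
H₀ is true (actually the nitrate concentration is at or below 50 ppb (safe)).
Rejecting a true H₀ is a Type I error.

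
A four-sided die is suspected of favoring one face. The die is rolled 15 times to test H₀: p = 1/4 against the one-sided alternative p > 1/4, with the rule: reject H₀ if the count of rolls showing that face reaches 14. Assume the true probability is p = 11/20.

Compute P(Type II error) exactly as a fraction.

β = P(fail to reject H₀ | Ha true) = P(Y ≤ 13 | p = 11/20), Y ~ Binomial(15, 11/20).
Adding the binomial probabilities P(Y=0)+…+P(Y=13) at p = 11/20 gives 16356278262148423407/16384000000000000000.

16356278262148423407/16384000000000000000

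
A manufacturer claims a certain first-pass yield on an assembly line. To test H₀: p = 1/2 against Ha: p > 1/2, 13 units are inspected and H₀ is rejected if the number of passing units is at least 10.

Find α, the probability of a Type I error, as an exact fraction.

Under H₀, S ~ Binomial(13, 1/2), and α = P(S ≥ 10).
P(S ≥ 10) = [C(13,10) + C(13,11) + C(13,12) + C(13,13)] / 2^13 = (286 + 78 + 13 + 1) / 8192 = 378/8192 = 189/4096.

189/4096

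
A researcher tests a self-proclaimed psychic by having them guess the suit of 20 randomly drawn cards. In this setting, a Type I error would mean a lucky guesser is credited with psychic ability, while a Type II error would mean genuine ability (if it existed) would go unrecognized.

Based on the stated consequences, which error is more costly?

The Type I consequence (a lucky guesser is credited with psychic ability) is more severe than the Type II consequence (genuine ability (if it existed) would go unrecognized).

Type I error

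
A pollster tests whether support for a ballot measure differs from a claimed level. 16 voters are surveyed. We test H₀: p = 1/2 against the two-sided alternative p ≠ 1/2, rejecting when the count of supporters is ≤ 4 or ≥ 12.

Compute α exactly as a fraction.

α = P(Y ≤ 4 or Y ≥ 12 | p = 1/2), Y ~ Binomial(16, 1/2).
The two tails are symmetric, so α = 2·(1 + 16 + 120 + 560 + 1820)/2^16 = 5034/65536 = 2517/32768.

2517/32768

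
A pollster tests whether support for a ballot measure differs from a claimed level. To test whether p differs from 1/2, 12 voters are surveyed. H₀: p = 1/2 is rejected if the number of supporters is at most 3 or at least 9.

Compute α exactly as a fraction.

The significance level is the null-hypothesis probability of the rejection region {≤3} ∪ {≥9}.
Each tail has probability (1 + 12 + 66 + 220)/4096; doubling gives α = 598/4096 = 299/2048.

299/2048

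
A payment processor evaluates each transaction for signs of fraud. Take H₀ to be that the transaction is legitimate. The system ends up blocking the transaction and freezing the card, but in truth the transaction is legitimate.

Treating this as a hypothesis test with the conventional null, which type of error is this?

Type I error

'Blocking the transaction and freezing the card' corresponds to rejecting H₀.
H₀ was rejected but H₀ is true — a Type I error (false positive).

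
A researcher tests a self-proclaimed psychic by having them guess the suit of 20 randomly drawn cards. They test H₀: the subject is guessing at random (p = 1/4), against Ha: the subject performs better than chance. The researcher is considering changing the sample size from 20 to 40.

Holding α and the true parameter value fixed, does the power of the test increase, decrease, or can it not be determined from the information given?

More data shrinks sampling variability; the test statistic under Ha concentrates further from the null value, making rejection more likely.
Since power = 1 − β and β decreases, power increases.

It increases.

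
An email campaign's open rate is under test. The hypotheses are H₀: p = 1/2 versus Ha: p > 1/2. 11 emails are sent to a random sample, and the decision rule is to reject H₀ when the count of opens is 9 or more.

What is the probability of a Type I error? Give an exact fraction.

67/2048

Under H₀, S ~ Binomial(11, 1/2), and α = P(S ≥ 9).
Summing the upper tail: (55 + 11 + 1) / 2^11 = 67/2048.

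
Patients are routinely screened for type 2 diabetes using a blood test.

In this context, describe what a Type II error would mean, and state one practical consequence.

With the conventional null hypothesis that the patient does not have type 2 diabetes:
A Type II error is failing to reject H₀ when H₀ is false.
Here that means clearing the patient as negative when actually the patient has type 2 diabetes.

A Type II error would mean concluding that the patient does not have type 2 diabetes (or at least failing to establish that the patient has type 2 diabetes) when in fact the patient has type 2 diabetes. Consequence: a patient with type 2 diabetes is told they are healthy and receives no treatment.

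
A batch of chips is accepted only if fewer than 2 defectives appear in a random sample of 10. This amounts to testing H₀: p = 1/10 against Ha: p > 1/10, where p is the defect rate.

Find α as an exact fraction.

The significance level is the probability, assuming p = 1/10, of seeing 2 or more defectives in 10 draws.
Via the complement, α = 1 − Σ_{j=0}^{1} C(10,j)(1/10)^j(9/10)^{10-j} = 2639010709/10000000000.

2639010709/10000000000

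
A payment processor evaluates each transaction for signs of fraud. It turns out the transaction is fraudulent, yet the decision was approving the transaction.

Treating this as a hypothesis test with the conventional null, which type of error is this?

The null hypothesis here is that the transaction is legitimate.
'Approving the transaction' corresponds to failing to reject H₀.
H₀ was not rejected but H₀ is false — a Type II error (false negative).

Type II error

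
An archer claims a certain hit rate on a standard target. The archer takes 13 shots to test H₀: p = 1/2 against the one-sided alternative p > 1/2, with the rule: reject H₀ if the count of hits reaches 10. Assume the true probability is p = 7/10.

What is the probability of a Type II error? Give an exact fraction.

579394354239/1000000000000

A Type II error is failing to reject when Ha holds: with p = 7/10, β = P(X ≤ 9).
Summing C(13,j)·(7/10)^j·(3/10)^{13-j} for j = 0..9 gives 579394354239/1000000000000.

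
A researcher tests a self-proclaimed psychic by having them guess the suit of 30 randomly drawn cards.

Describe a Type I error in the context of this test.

A Type I error would mean concluding that the subject performs better than chance when in fact the subject is guessing at random (p = 1/4).

With the conventional null hypothesis that the subject is guessing at random (p = 1/4):
A Type I error is rejecting H₀ when H₀ is true.
Here that means concluding the subject has some ability beyond chance when actually the subject is guessing at random (p = 1/4).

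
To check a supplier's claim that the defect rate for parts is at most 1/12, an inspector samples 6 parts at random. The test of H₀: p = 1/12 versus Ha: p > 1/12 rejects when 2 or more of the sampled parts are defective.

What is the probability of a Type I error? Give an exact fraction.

248117/2985984

The significance level is the probability, assuming p = 1/12, of seeing 2 or more defectives in 6 draws.
Computing the lower-tail complement: 1 − 2737867/2985984 = 248117/2985984.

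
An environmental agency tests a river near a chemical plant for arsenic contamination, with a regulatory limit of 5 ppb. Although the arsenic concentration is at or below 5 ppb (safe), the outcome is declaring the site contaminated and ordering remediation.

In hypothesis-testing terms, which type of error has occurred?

Type I error

The null hypothesis here is that the arsenic concentration is at or below 5 ppb (safe).
'Declaring the site contaminated and ordering remediation' corresponds to rejecting H₀.
H₀ was rejected but H₀ is true — a Type I error (false positive).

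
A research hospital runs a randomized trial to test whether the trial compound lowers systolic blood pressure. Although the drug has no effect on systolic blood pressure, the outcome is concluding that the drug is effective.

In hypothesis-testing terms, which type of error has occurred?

The null hypothesis here is that the drug has no effect on systolic blood pressure.
'Concluding that the drug is effective' corresponds to rejecting H₀.
H₀ was rejected but H₀ is true — a Type I error (false positive).

Type I error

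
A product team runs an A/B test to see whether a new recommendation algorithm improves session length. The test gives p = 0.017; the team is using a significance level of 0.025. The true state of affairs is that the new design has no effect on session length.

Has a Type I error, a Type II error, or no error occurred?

The conventional null hypothesis is that the new design has no effect on session length.
Since p = 0.017 < α = 0.025, H₀ is rejected.
H₀ is true (actually the new design has no effect on session length).
Rejecting a true H₀ is a Type I error.

Type I error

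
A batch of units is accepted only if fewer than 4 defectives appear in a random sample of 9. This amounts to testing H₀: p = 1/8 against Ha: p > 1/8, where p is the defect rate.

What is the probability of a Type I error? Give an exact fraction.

76589/4194304

The significance level is the probability, assuming p = 1/8, of seeing 4 or more defectives in 9 draws.
Via the complement, α = 1 − Σ_{j=0}^{3} C(9,j)(1/8)^j(7/8)^{9-j} = 76589/4194304.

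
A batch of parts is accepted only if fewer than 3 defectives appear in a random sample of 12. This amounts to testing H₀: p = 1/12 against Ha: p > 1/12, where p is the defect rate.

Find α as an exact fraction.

Under H₀, Y ~ Binomial(12, 1/12); the Type I error rate is P(Y ≥ 3).
Via the complement, α = 1 − Σ_{j=0}^{2} C(12,j)(1/12)^j(11/12)^{12-j} = 642062000537/8916100448256.

642062000537/8916100448256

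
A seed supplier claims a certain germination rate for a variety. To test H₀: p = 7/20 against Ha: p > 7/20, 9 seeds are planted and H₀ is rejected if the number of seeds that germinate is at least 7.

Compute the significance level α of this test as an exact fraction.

Under H₀, S ~ Binomial(9, 7/20), and α = P(S ≥ 7).
Adding the binomial terms for j = 7 through 9 with p = 7/20 yields 715658867/64000000000.

715658867/64000000000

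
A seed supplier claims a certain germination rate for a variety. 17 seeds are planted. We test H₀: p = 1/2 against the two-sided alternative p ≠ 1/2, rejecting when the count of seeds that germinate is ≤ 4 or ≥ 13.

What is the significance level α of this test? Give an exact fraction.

The significance level is the null-hypothesis probability of the rejection region {≤4} ∪ {≥13}.
Each tail has probability (1 + 17 + 136 + 680 + 2380)/131072; doubling gives α = 6428/131072 = 1607/32768.

1607/32768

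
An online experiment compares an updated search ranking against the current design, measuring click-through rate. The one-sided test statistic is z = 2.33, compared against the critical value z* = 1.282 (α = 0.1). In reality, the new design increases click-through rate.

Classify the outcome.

No error — this is a correct decision.

The conventional null hypothesis is that the new design has no effect on click-through rate.
Since z = 2.33 > z* = 1.282, H₀ is rejected.
H₀ is false (actually the new design increases click-through rate).
The decision matches the true state — no error.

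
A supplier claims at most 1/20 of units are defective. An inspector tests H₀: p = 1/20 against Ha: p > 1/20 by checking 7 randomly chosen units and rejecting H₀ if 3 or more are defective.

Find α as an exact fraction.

961803/256000000

Under H₀, Y ~ Binomial(7, 1/20); the Type I error rate is P(Y ≥ 3).
Via the complement, α = 1 − Σ_{j=0}^{2} C(7,j)(1/20)^j(19/20)^{7-j} = 961803/256000000.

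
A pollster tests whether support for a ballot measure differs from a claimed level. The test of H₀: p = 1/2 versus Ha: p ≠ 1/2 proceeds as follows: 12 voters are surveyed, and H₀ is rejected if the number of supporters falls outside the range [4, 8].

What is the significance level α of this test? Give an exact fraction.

The significance level is the null-hypothesis probability of the rejection region {≤3} ∪ {≥9}.
By symmetry, α = 2·P(K ≤ 3) = 2·(1 + 12 + 66 + 220)/4096 = 598/4096 = 299/2048.

299/2048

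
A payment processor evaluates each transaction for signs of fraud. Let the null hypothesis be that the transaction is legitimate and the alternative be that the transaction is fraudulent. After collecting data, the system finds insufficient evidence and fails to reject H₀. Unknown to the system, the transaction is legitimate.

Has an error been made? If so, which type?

Neither — the decision is correct.

The test retained a true H₀ — the decision matches the true state.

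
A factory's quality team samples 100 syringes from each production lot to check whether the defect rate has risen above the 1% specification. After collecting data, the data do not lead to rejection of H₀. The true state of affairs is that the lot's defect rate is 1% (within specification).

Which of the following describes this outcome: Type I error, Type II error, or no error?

No error — this is a correct decision.

The conventional null hypothesis here is that the lot's defect rate is 1% (within specification).
The test retained a true H₀ — the decision matches the true state.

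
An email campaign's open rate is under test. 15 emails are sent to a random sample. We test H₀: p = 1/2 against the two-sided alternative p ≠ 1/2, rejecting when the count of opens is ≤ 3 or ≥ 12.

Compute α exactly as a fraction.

9/256

α = P(Y ≤ 3 or Y ≥ 12 | p = 1/2), Y ~ Binomial(15, 1/2).
By symmetry, α = 2·P(Y ≤ 3) = 2·(1 + 15 + 105 + 455)/32768 = 1152/32768 = 9/256.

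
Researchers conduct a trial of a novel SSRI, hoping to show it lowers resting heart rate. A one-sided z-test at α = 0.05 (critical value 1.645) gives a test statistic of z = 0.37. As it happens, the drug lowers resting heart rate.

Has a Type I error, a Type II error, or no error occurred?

Type II error

The conventional null hypothesis is that the drug has no effect on resting heart rate.
Since z = 0.37 ≤ z* = 1.645, H₀ is not rejected.
H₀ is false (actually the drug lowers resting heart rate).
Failing to reject a false H₀ is a Type II error.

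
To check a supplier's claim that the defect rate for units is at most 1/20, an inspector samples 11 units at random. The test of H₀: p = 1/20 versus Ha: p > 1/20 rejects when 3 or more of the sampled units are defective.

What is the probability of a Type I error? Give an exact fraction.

4992302221/327680000000

Under H₀, X ~ Binomial(11, 1/20); the Type I error rate is P(X ≥ 3).
Via the complement, α = 1 − Σ_{j=0}^{2} C(11,j)(1/20)^j(19/20)^{11-j} = 4992302221/327680000000.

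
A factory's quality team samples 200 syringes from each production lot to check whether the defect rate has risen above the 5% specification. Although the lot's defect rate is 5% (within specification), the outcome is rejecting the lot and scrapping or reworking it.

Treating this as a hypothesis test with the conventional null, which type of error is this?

Type I error

The null hypothesis here is that the lot's defect rate is 5% (within specification).
'Rejecting the lot and scrapping or reworking it' corresponds to rejecting H₀.
H₀ was rejected but H₀ is true — a Type I error (false positive).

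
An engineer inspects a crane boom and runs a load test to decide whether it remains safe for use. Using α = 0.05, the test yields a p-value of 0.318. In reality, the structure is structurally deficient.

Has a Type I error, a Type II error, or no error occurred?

Type II error

The conventional null hypothesis is that the structure meets the required load capacity (safe).
Since p = 0.318 ≥ α = 0.05, H₀ is not rejected.
H₀ is false (actually the structure is structurally deficient).
Failing to reject a false H₀ is a Type II error.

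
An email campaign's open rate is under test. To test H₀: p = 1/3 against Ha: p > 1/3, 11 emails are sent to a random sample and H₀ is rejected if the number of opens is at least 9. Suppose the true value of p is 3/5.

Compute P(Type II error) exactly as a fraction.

Under the alternative p = 3/5, X ~ Binomial(11, 3/5); β is the probability the test does not reject, P(X < 9).
Summing C(11,j)·(3/5)^j·(2/5)^{11-j} for j = 0..8 gives 8604328/9765625.

8604328/9765625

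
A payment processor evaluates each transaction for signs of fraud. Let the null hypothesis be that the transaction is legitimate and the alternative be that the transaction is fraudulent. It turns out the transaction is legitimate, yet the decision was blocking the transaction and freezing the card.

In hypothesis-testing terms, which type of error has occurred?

Type I error

'Blocking the transaction and freezing the card' corresponds to rejecting H₀.
H₀ was rejected but H₀ is true — a Type I error (false positive).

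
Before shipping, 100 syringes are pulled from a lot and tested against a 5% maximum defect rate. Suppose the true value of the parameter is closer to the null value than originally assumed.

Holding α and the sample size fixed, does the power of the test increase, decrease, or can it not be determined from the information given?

A smaller departure from H₀ means the test statistic under Ha is distributed closer to where it would be under H₀; rejection becomes less likely.
Since power = 1 − β and β increases, power decreases.

It decreases.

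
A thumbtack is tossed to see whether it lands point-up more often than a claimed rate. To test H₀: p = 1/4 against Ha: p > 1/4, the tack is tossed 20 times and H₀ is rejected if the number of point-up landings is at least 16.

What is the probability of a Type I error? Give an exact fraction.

Under H₀, Y ~ Binomial(20, 1/4), and α = P(Y ≥ 16).
P(Y ≥ 16) = Σ_{j=16}^{20} C(20,j)·(1/4)^j·(3/4)^{20-j} = 106249/274877906944.

106249/274877906944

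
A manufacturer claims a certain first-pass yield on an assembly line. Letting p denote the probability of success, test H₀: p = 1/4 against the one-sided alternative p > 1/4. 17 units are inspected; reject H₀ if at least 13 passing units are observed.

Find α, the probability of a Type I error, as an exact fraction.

3319/268435456

The Type I error probability is α = P(Y ≥ 13) computed under H₀, where Y ~ Binomial(17, 1/4).
Adding the binomial terms for j = 13 through 17 with p = 1/4 yields 3319/268435456.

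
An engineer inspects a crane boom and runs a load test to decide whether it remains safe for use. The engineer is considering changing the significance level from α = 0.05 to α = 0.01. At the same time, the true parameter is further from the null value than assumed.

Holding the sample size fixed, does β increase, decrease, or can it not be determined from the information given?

The first change alone would make β increase; the second alone would make β decrease. Which effect dominates depends on the magnitudes, which are not given.

Cannot be determined from the information given.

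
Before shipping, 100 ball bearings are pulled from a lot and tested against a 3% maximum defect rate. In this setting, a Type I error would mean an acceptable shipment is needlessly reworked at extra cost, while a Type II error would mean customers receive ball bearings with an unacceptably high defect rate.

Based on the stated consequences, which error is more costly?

The Type II consequence (customers receive ball bearings with an unacceptably high defect rate) is more severe than the Type I consequence (an acceptable shipment is needlessly reworked at extra cost).

Type II error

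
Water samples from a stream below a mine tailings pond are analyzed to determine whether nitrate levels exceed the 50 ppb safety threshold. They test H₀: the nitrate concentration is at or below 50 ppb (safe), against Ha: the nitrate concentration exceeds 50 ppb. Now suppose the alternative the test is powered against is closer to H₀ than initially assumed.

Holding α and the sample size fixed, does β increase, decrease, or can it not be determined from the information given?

A smaller departure from H₀ means the test statistic under Ha is distributed closer to where it would be under H₀; rejection becomes less likely.

It increases.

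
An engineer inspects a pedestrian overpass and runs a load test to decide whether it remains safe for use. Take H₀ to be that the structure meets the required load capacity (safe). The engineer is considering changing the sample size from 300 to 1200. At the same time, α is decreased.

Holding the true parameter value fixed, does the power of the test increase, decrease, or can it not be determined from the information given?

Cannot be determined from the information given.

The first change alone would make β decrease; the second alone would make β increase. Which effect dominates depends on the magnitudes, which are not given.
Since power = 1 − β, the effect on power is likewise indeterminate.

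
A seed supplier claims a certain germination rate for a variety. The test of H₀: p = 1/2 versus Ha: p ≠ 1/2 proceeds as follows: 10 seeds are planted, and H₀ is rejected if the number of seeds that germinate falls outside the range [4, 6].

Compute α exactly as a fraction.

The significance level is the null-hypothesis probability of the rejection region {≤3} ∪ {≥7}.
The two tails are symmetric, so α = 2·(1 + 10 + 45 + 120)/2^10 = 352/1024 = 11/32.

11/32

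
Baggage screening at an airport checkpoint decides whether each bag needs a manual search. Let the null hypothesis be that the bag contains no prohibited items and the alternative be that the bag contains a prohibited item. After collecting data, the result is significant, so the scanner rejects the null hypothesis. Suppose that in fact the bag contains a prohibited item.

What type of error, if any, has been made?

Neither — the decision is correct.

The test rejected a false H₀ — the decision matches the true state.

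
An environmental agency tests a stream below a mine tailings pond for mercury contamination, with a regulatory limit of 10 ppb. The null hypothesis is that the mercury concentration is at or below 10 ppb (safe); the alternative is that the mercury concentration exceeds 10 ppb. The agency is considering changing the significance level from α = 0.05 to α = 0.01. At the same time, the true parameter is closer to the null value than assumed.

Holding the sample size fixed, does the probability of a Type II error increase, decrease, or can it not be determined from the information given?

A smaller α moves the rejection region further into the tail. With the alternative true, more outcomes now fall outside the rejection region, so failing to reject becomes more likely. A smaller true effect puts the Ha sampling distribution closer to H₀, so more of it falls in the non-rejection region. Both changes push β in the same direction.

It increases.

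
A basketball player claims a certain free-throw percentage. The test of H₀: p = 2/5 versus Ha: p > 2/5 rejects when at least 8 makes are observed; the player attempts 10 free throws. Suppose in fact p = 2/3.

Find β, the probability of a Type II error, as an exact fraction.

Under the alternative p = 2/3, S ~ Binomial(10, 2/3); β is the probability the test does not reject, P(S < 8).
Summing C(10,j)·(2/3)^j·(1/3)^{10-j} for j = 0..7 gives 13795/19683.

13795/19683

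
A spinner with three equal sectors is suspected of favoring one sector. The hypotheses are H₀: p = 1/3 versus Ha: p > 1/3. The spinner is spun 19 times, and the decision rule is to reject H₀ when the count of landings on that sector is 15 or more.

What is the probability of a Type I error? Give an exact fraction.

The Type I error probability is α = P(X ≥ 15) computed under H₀, where X ~ Binomial(19, 1/3).
Summing C(19,j)(1/3)^j(2/3)^{19−j} for j = 15,…,19 gives 23497/387420489.

23497/387420489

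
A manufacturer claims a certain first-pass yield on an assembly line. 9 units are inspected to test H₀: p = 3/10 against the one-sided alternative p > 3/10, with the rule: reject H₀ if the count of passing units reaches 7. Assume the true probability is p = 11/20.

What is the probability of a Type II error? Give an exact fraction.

A Type II error is failing to reject when Ha holds: with p = 11/20, β = P(Y ≤ 6).
Adding the binomial probabilities P(Y=0)+…+P(Y=6) at p = 11/20 gives 54431799039/64000000000.

54431799039/64000000000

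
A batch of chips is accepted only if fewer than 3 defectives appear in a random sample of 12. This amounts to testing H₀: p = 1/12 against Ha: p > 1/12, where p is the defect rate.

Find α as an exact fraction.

The significance level is the probability, assuming p = 1/12, of seeing 3 or more defectives in 12 draws.
Via the complement, α = 1 − Σ_{j=0}^{2} C(12,j)(1/12)^j(11/12)^{12-j} = 642062000537/8916100448256.

642062000537/8916100448256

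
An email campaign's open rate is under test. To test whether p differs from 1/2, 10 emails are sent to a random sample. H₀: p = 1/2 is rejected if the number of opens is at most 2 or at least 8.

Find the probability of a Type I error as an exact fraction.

The significance level is the null-hypothesis probability of the rejection region {≤2} ∪ {≥8}.
Each tail has probability (1 + 10 + 45)/1024; doubling gives α = 112/1024 = 7/64.

7/64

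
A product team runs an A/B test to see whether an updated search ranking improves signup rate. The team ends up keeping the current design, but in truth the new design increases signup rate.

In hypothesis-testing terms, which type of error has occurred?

The null hypothesis here is that the new design has no effect on signup rate.
'Keeping the current design' corresponds to failing to reject H₀.
H₀ was not rejected but H₀ is false — a Type II error (false negative).

Type II error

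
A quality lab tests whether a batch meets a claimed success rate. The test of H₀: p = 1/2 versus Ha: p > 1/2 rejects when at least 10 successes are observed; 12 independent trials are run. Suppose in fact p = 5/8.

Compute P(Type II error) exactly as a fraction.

60916742361/68719476736

Under the alternative p = 5/8, Y ~ Binomial(12, 5/8); β is the probability the test does not reject, P(Y < 10).
Summing C(12,j)·(5/8)^j·(3/8)^{12-j} for j = 0..9 gives 60916742361/68719476736.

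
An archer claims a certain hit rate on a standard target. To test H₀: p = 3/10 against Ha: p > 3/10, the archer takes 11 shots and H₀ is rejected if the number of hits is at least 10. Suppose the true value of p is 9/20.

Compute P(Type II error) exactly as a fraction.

A Type II error is failing to reject when Ha holds: with p = 9/20, β = P(X ≤ 9).
Adding the binomial probabilities P(X=0)+…+P(X=9) at p = 9/20 gives 20434671802787/20480000000000.

20434671802787/20480000000000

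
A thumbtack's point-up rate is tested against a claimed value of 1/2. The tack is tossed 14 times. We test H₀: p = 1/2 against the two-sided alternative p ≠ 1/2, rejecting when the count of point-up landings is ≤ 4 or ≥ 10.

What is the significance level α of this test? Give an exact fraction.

1471/8192

The significance level is the null-hypothesis probability of the rejection region {≤4} ∪ {≥10}.
The two tails are symmetric, so α = 2·(1 + 14 + 91 + 364 + 1001)/2^14 = 2942/16384 = 1471/8192.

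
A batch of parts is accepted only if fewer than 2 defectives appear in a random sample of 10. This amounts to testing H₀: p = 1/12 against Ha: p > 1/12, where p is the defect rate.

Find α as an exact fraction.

4133487571/20639121408

Under H₀, X ~ Binomial(10, 1/12); the Type I error rate is P(X ≥ 2).
α = 1 − P(X ≤ 1) = 1 − 16505633837/20639121408 = 4133487571/20639121408.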